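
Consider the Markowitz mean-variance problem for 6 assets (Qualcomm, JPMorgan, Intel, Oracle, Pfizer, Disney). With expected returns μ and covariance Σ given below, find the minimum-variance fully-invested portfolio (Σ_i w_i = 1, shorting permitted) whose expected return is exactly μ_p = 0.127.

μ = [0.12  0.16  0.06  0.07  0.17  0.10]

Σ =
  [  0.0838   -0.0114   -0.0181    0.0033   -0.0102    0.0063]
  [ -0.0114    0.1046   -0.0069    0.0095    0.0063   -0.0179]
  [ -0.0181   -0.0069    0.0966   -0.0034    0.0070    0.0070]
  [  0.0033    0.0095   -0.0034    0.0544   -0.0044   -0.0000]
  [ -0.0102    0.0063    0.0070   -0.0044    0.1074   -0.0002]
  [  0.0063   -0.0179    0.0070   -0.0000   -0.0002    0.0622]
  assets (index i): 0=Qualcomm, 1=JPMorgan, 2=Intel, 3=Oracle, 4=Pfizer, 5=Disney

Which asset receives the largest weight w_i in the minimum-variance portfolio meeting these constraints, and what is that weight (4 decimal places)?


u=Σ⁻¹μ = [1.9060  1.9255  0.8974  1.0235  1.6379  1.8731]
v=Σ⁻¹𝟙 = [15.7534  12.8736  12.8793  16.7868  9.9315  16.7688]
a=μᵀu=1.128026  b=𝟙ᵀu=9.263248  c=𝟙ᵀv=84.993369  D=ac−b²=10.066944
λ₁=(c·0.127−b)/D = (84.993369·0.127−9.263248)/10.066944 = 0.152073
λ₂=(a−b·0.127)/D = (1.128026−9.263248·0.127)/10.066944 = -0.004808
w* = 0.152073·u + -0.004808·v:
  w_0 = 0.152073·1.9060 + -0.004808·15.7534 = 0.2141  (Qualcomm)
  w_1 = 0.152073·1.9255 + -0.004808·12.8736 = 0.2309  (JPMorgan)
  w_2 = 0.152073·0.8974 + -0.004808·12.8793 = 0.0745  (Intel)
  w_3 = 0.152073·1.0235 + -0.004808·16.7868 = 0.0749  (Oracle)
  w_4 = 0.152073·1.6379 + -0.004808·9.9315 = 0.2013  (Pfizer)
  w_5 = 0.152073·1.8731 + -0.004808·16.7688 = 0.2042  (Disney)
Σw_i=1.0000  μᵀw=0.1270
σ²=wᵀΣw=λ₁·μ_p+λ₂ = 0.152073·0.127 + -0.004808 = 0.014505 ≈ 0.0145

JPMorgan (0.2309)


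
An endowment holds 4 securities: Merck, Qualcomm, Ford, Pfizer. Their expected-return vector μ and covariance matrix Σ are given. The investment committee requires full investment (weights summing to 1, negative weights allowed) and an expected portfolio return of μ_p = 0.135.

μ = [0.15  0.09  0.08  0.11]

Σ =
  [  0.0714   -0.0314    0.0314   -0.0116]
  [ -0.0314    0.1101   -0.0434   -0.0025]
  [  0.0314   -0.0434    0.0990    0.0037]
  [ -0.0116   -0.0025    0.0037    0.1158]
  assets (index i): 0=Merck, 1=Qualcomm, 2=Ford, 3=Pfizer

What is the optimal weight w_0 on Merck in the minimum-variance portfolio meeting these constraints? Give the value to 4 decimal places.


0.6621

x=Σ⁻¹μ = [2.8449  1.9362  0.7077  1.2541]
y=Σ⁻¹𝟙 = [18.9232  19.5595  12.2790  10.5611]
a=μᵀx=0.795554  b=𝟙ᵀx=6.742872  c=𝟙ᵀy=61.322740  D=ac−b²=3.319240
λ₁=(c·0.135−b)/D = (61.322740·0.135−6.742872)/3.319240 = 0.462666
λ₂=(a−b·0.135)/D = (0.795554−6.742872·0.135)/3.319240 = -0.034566
w* = 0.462666·x + -0.034566·y:
  w_0 = 0.462666·2.8449 + -0.034566·18.9232 = 0.6621  (Merck)
  w_1 = 0.462666·1.9362 + -0.034566·19.5595 = 0.2197  (Qualcomm)
  w_2 = 0.462666·0.7077 + -0.034566·12.2790 = -0.0970  (Ford)
  w_3 = 0.462666·1.2541 + -0.034566·10.5611 = 0.2152  (Pfizer)
Σw_i=1.0000  μᵀw=0.1350
σ²=wᵀΣw=λ₁·μ_p+λ₂ = 0.462666·0.135 + -0.034566 = 0.027894 ≈ 0.0279


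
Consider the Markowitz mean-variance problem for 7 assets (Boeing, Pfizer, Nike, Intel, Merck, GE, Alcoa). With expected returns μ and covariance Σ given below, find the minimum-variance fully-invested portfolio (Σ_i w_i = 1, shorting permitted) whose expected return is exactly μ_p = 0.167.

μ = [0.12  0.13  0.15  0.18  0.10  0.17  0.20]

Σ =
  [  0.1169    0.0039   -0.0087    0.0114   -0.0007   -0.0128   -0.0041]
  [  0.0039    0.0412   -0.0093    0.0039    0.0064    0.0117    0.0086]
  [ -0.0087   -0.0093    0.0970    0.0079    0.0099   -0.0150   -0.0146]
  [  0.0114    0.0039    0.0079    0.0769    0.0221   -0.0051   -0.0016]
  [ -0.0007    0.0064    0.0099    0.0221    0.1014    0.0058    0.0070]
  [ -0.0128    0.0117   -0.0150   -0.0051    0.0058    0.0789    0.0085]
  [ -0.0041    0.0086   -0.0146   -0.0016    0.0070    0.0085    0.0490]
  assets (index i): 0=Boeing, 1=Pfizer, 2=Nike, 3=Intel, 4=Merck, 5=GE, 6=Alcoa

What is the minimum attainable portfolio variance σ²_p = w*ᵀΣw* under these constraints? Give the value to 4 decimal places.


0.0115

x=Σ⁻¹μ = [1.3650  1.9220  2.7258  2.0844  -0.2797  2.2926  4.3810]
y=Σ⁻¹𝟙 = [10.5191  17.7104  17.0690  9.2526  2.9417  13.1331  20.8695]
a=μᵀx=2.435706  b=𝟙ᵀx=14.491174  c=𝟙ᵀy=91.495499  D=ac−b²=12.862026
λ₁=(c·0.167−b)/D = (91.495499·0.167−14.491174)/12.862026 = 0.061310
λ₂=(a−b·0.167)/D = (2.435706−14.491174·0.167)/12.862026 = 0.001219
w* = 0.061310·x + 0.001219·y:
  w_0 = 0.061310·1.3650 + 0.001219·10.5191 = 0.0965  (Boeing)
  w_1 = 0.061310·1.9220 + 0.001219·17.7104 = 0.1394  (Pfizer)
  w_2 = 0.061310·2.7258 + 0.001219·17.0690 = 0.1879  (Nike)
  w_3 = 0.061310·2.0844 + 0.001219·9.2526 = 0.1391  (Intel)
  w_4 = 0.061310·-0.2797 + 0.001219·2.9417 = -0.0136  (Merck)
  w_5 = 0.061310·2.2926 + 0.001219·13.1331 = 0.1566  (GE)
  w_6 = 0.061310·4.3810 + 0.001219·20.8695 = 0.2940  (Alcoa)
Σw_i=1.0000  μᵀw=0.1670
σ²=wᵀΣw=λ₁·μ_p+λ₂ = 0.061310·0.167 + 0.001219 = 0.011458 ≈ 0.0115


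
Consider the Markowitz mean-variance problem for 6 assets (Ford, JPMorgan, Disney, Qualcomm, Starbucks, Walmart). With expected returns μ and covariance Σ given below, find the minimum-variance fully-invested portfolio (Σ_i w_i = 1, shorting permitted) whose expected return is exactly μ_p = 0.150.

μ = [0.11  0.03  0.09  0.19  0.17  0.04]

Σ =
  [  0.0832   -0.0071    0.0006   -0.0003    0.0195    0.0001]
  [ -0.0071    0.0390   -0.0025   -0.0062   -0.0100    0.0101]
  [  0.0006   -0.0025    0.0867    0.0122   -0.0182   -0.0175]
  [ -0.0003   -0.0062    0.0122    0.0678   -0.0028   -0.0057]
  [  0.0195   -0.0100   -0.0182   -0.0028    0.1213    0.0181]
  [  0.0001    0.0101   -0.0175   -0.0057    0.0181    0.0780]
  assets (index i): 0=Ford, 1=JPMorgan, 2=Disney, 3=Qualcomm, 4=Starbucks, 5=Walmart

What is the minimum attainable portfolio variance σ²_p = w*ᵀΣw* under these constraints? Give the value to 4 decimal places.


g=Σ⁻¹μ = [1.1161  1.7973  1.0769  2.8729  1.5426  0.3723]
h=Σ⁻¹𝟙 = [12.3371  31.0686  14.2826  16.3949  9.7124  10.9304]
a=μᵀg=1.096582  b=𝟙ᵀg=8.777950  c=𝟙ᵀh=94.726175  D=ac−b²=26.822566
λ₁=(c·0.150−b)/D = (94.726175·0.150−8.777950)/26.822566 = 0.202478
λ₂=(a−b·0.150)/D = (1.096582−8.777950·0.150)/26.822566 = -0.008206
w* = 0.202478·g + -0.008206·h:
  w_0 = 0.202478·1.1161 + -0.008206·12.3371 = 0.1247  (Ford)
  w_1 = 0.202478·1.7973 + -0.008206·31.0686 = 0.1090  (JPMorgan)
  w_2 = 0.202478·1.0769 + -0.008206·14.2826 = 0.1008  (Disney)
  w_3 = 0.202478·2.8729 + -0.008206·16.3949 = 0.4472  (Qualcomm)
  w_4 = 0.202478·1.5426 + -0.008206·9.7124 = 0.2326  (Starbucks)
  w_5 = 0.202478·0.3723 + -0.008206·10.9304 = -0.0143  (Walmart)
Σw_i=1.0000  μᵀw=0.1500
σ²=wᵀΣw=λ₁·μ_p+λ₂ = 0.202478·0.150 + -0.008206 = 0.022165 ≈ 0.0222

0.0222


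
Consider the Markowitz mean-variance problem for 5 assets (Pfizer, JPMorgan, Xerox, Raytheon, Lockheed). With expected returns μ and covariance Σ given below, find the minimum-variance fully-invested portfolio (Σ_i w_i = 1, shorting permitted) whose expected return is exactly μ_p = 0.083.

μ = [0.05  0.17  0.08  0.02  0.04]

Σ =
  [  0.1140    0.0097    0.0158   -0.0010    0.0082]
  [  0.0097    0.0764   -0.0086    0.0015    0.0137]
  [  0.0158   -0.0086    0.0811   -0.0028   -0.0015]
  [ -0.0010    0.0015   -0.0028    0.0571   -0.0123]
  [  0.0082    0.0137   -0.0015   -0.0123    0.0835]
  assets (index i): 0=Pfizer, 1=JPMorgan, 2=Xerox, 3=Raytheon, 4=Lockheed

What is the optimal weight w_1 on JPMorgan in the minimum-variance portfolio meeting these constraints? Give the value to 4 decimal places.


p=Σ⁻¹μ = [0.0609  2.3182  1.2370  0.3882  0.1721]
q=Σ⁻¹𝟙 = [5.2041  11.2188  13.4618  20.7535  12.9232]
a=μᵀp=0.510738  b=𝟙ᵀp=4.176336  c=𝟙ᵀq=63.561367  D=ac−b²=15.021411
λ₁=(c·0.083−b)/D = (63.561367·0.083−4.176336)/15.021411 = 0.073179
λ₂=(a−b·0.083)/D = (0.510738−4.176336·0.083)/15.021411 = 0.010925
w* = 0.073179·p + 0.010925·q:
  w_0 = 0.073179·0.0609 + 0.010925·5.2041 = 0.0613  (Pfizer)
  w_1 = 0.073179·2.3182 + 0.010925·11.2188 = 0.2922  (JPMorgan)
  w_2 = 0.073179·1.2370 + 0.010925·13.4618 = 0.2376  (Xerox)
  w_3 = 0.073179·0.3882 + 0.010925·20.7535 = 0.2551  (Raytheon)
  w_4 = 0.073179·0.1721 + 0.010925·12.9232 = 0.1538  (Lockheed)
Σw_i=1.0000  μᵀw=0.0830
σ²=wᵀΣw=λ₁·μ_p+λ₂ = 0.073179·0.083 + 0.010925 = 0.016998 ≈ 0.0170

0.2922


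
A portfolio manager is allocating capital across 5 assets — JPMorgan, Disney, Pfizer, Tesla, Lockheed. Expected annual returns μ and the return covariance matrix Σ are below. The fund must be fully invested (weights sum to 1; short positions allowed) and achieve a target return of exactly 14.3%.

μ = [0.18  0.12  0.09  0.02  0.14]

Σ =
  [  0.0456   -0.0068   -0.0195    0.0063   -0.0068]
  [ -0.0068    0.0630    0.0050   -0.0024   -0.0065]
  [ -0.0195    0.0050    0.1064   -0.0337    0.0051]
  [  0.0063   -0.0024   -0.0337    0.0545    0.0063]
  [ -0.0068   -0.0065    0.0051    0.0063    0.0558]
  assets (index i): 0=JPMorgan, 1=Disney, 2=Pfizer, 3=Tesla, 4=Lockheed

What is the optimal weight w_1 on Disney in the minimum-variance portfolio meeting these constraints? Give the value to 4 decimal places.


0.1991

x=Σ⁻¹μ = [5.5119  2.7201  1.7455  0.5502  3.2759]
y=Σ⁻¹𝟙 = [33.6910  20.7732  22.1665  26.8340  19.3911]
a=μᵀx=1.945274  b=𝟙ᵀx=13.803578  c=𝟙ᵀy=122.855730  D=ac−b²=48.449311
λ₁=(c·0.143−b)/D = (122.855730·0.143−13.803578)/48.449311 = 0.077706
λ₂=(a−b·0.143)/D = (1.945274−13.803578·0.143)/48.449311 = -0.000591
w* = 0.077706·x + -0.000591·y:
  w_0 = 0.077706·5.5119 + -0.000591·33.6910 = 0.4084  (JPMorgan)
  w_1 = 0.077706·2.7201 + -0.000591·20.7732 = 0.1991  (Disney)
  w_2 = 0.077706·1.7455 + -0.000591·22.1665 = 0.1225  (Pfizer)
  w_3 = 0.077706·0.5502 + -0.000591·26.8340 = 0.0269  (Tesla)
  w_4 = 0.077706·3.2759 + -0.000591·19.3911 = 0.2431  (Lockheed)
Σw_i=1.0000  μᵀw=0.1430
σ²=wᵀΣw=λ₁·μ_p+λ₂ = 0.077706·0.143 + -0.000591 = 0.010521 ≈ 0.0105


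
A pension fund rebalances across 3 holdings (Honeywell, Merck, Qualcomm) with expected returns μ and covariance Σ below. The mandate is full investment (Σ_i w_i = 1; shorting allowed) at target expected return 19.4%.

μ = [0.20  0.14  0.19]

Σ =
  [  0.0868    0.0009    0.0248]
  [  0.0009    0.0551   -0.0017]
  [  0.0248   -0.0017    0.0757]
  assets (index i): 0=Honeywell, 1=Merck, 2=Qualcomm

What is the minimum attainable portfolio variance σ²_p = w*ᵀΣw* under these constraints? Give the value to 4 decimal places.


0.0510

u=Σ⁻¹μ = [1.7032  2.5750  2.0097]
v=Σ⁻¹𝟙 = [8.2066  18.3521  10.9336]
a=μᵀu=1.083001  b=𝟙ᵀu=6.287997  c=𝟙ᵀv=37.492299  D=ac−b²=1.065283
λ₁=(c·0.194−b)/D = (37.492299·0.194−6.287997)/1.065283 = 0.925115
λ₂=(a−b·0.194)/D = (1.083001−6.287997·0.194)/1.065283 = -0.128483
w* = 0.925115·u + -0.128483·v:
  w_0 = 0.925115·1.7032 + -0.128483·8.2066 = 0.5213  (Honeywell)
  w_1 = 0.925115·2.5750 + -0.128483·18.3521 = 0.0243  (Merck)
  w_2 = 0.925115·2.0097 + -0.128483·10.9336 = 0.4545  (Qualcomm)
Σw_i=1.0000  μᵀw=0.1940
σ²=wᵀΣw=λ₁·μ_p+λ₂ = 0.925115·0.194 + -0.128483 = 0.050989 ≈ 0.0510


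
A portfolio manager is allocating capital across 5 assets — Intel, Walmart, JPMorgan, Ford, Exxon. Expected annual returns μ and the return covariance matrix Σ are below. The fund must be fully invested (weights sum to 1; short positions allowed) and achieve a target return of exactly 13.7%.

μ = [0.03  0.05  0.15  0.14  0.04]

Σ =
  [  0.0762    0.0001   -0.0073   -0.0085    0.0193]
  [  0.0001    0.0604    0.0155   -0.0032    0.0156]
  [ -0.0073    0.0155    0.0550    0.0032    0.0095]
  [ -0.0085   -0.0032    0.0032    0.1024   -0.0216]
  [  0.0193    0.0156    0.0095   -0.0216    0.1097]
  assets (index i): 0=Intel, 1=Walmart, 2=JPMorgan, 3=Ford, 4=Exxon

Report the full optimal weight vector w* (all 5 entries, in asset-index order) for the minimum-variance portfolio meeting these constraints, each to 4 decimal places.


u=Σ⁻¹μ = [0.7389  0.1524  2.6558  1.4051  0.2596]
v=Σ⁻¹𝟙 = [14.3814  11.7680  15.0330  12.1224  5.9972]
a=μᵀu=0.635251  b=𝟙ᵀu=5.211811  c=𝟙ᵀv=59.301895  D=ac−b²=10.508586
λ₁=(c·0.137−b)/D = (59.301895·0.137−5.211811)/10.508586 = 0.277159
λ₂=(a−b·0.137)/D = (0.635251−5.211811·0.137)/10.508586 = -0.007496
w* = 0.277159·u + -0.007496·v:
  w_0 = 0.277159·0.7389 + -0.007496·14.3814 = 0.0970  (Intel)
  w_1 = 0.277159·0.1524 + -0.007496·11.7680 = -0.0460  (Walmart)
  w_2 = 0.277159·2.6558 + -0.007496·15.0330 = 0.6234  (JPMorgan)
  w_3 = 0.277159·1.4051 + -0.007496·12.1224 = 0.2986  (Ford)
  w_4 = 0.277159·0.2596 + -0.007496·5.9972 = 0.0270  (Exxon)
Σw_i=1.0000  μᵀw=0.1370
σ²=wᵀΣw=λ₁·μ_p+λ₂ = 0.277159·0.137 + -0.007496 = 0.030475 ≈ 0.0305

0.0970  -0.0460  0.6234  0.2986  0.0270


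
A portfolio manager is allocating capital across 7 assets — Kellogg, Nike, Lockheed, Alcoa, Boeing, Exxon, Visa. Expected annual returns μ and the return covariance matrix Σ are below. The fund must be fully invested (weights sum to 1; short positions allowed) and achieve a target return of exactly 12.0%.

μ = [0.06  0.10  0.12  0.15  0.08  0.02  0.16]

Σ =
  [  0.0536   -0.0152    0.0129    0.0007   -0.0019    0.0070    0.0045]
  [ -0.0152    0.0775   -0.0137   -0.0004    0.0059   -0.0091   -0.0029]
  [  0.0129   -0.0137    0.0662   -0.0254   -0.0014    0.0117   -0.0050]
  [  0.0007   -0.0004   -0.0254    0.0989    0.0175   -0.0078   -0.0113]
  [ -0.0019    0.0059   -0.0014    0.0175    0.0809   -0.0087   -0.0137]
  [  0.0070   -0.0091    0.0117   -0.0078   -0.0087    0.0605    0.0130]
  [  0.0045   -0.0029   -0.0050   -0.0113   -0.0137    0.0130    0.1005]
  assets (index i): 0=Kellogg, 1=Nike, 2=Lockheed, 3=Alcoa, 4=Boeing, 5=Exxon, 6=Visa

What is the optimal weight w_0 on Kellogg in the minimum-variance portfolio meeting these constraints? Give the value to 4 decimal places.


x=Σ⁻¹μ = [0.7451  2.0315  3.2313  2.4577  0.7373  -0.1184  2.1702]
y=Σ⁻¹𝟙 = [16.9064  21.2994  20.8907  15.9334  11.8030  14.8390  12.3282]
a=μᵀx=1.408120  b=𝟙ᵀx=11.254747  c=𝟙ᵀy=114.000064  D=ac−b²=33.856491
λ₁=(c·0.120−b)/D = (114.000064·0.120−11.254747)/33.856491 = 0.071634
λ₂=(a−b·0.120)/D = (1.408120−11.254747·0.120)/33.856491 = 0.001700
w* = 0.071634·x + 0.001700·y:
  w_0 = 0.071634·0.7451 + 0.001700·16.9064 = 0.0821  (Kellogg)
  w_1 = 0.071634·2.0315 + 0.001700·21.2994 = 0.1817  (Nike)
  w_2 = 0.071634·3.2313 + 0.001700·20.8907 = 0.2670  (Lockheed)
  w_3 = 0.071634·2.4577 + 0.001700·15.9334 = 0.2031  (Alcoa)
  w_4 = 0.071634·0.7373 + 0.001700·11.8030 = 0.0729  (Boeing)
  w_5 = 0.071634·-0.1184 + 0.001700·14.8390 = 0.0167  (Exxon)
  w_6 = 0.071634·2.1702 + 0.001700·12.3282 = 0.1764  (Visa)
Σw_i=1.0000  μᵀw=0.1200
σ²=wᵀΣw=λ₁·μ_p+λ₂ = 0.071634·0.120 + 0.001700 = 0.010296 ≈ 0.0103

0.0821


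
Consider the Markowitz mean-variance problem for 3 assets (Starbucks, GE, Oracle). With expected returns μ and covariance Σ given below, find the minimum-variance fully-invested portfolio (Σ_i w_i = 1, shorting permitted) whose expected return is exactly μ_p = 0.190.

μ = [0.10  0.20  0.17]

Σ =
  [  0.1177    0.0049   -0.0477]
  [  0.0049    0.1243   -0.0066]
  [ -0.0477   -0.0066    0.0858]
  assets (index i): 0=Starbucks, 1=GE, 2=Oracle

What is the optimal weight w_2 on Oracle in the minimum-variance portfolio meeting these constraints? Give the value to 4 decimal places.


x=Σ⁻¹μ = [2.1103  1.7003  3.2853]
y=Σ⁻¹𝟙 = [16.9491  8.5309  21.7340]
a=μᵀx=1.109587  b=𝟙ᵀx=7.095874  c=𝟙ᵀy=47.214022  D=ac−b²=2.036654
λ₁=(c·0.190−b)/D = (47.214022·0.190−7.095874)/2.036654 = 0.920525
λ₂=(a−b·0.190)/D = (1.109587−7.095874·0.190)/2.036654 = -0.117167
w* = 0.920525·x + -0.117167·y:
  w_0 = 0.920525·2.1103 + -0.117167·16.9491 = -0.0433  (Starbucks)
  w_1 = 0.920525·1.7003 + -0.117167·8.5309 = 0.5656  (GE)
  w_2 = 0.920525·3.2853 + -0.117167·21.7340 = 0.4777  (Oracle)
Σw_i=1.0000  μᵀw=0.1900
σ²=wᵀΣw=λ₁·μ_p+λ₂ = 0.920525·0.190 + -0.117167 = 0.057733 ≈ 0.0577

0.4777


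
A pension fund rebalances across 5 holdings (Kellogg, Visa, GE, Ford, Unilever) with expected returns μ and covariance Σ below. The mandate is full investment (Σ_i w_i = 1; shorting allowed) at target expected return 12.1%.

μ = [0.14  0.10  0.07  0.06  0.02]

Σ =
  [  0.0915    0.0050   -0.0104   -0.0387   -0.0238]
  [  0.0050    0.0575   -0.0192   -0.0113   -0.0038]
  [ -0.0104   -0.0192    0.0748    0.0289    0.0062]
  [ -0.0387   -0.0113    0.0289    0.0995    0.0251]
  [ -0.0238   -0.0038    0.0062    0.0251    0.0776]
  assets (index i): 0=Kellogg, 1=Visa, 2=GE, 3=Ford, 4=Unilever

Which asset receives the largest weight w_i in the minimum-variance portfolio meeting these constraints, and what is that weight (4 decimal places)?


u=Σ⁻¹μ = [2.2058  2.2577  1.3140  1.1962  0.5529]
v=Σ⁻¹𝟙 = [20.5694  24.5296  16.5529  12.2135  15.1234]
a=μᵀu=0.709395  b=𝟙ᵀu=7.526655  c=𝟙ᵀv=88.988783  D=ac−b²=6.477699
λ₁=(c·0.121−b)/D = (88.988783·0.121−7.526655)/6.477699 = 0.500330
λ₂=(a−b·0.121)/D = (0.709395−7.526655·0.121)/6.477699 = -0.031080
w* = 0.500330·u + -0.031080·v:
  w_0 = 0.500330·2.2058 + -0.031080·20.5694 = 0.4643  (Kellogg)
  w_1 = 0.500330·2.2577 + -0.031080·24.5296 = 0.3672  (Visa)
  w_2 = 0.500330·1.3140 + -0.031080·16.5529 = 0.1430  (GE)
  w_3 = 0.500330·1.1962 + -0.031080·12.2135 = 0.2189  (Ford)
  w_4 = 0.500330·0.5529 + -0.031080·15.1234 = -0.1934  (Unilever)
Σw_i=1.0000  μᵀw=0.1210
σ²=wᵀΣw=λ₁·μ_p+λ₂ = 0.500330·0.121 + -0.031080 = 0.029459 ≈ 0.0295

Kellogg (0.4643)


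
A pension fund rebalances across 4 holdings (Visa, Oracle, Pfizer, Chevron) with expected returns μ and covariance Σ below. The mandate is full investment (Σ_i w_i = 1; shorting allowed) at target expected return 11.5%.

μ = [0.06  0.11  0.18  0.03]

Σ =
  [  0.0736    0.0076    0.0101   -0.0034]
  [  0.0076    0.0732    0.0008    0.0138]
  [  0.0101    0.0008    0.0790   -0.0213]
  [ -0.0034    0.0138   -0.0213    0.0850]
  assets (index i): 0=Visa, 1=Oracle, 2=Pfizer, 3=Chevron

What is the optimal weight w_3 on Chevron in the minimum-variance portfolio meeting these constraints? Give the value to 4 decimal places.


0.2121

u=Σ⁻¹μ = [0.3847  1.2920  2.4227  0.7657]
v=Σ⁻¹𝟙 = [11.1992  9.6169  15.0153  14.4140]
a=μᵀu=0.624246  b=𝟙ᵀu=4.865001  c=𝟙ᵀv=50.245534  D=ac−b²=7.697362
λ₁=(c·0.115−b)/D = (50.245534·0.115−4.865001)/7.697362 = 0.118643
λ₂=(a−b·0.115)/D = (0.624246−4.865001·0.115)/7.697362 = 0.008415
w* = 0.118643·u + 0.008415·v:
  w_0 = 0.118643·0.3847 + 0.008415·11.1992 = 0.1399  (Visa)
  w_1 = 0.118643·1.2920 + 0.008415·9.6169 = 0.2342  (Oracle)
  w_2 = 0.118643·2.4227 + 0.008415·15.0153 = 0.4138  (Pfizer)
  w_3 = 0.118643·0.7657 + 0.008415·14.4140 = 0.2121  (Chevron)
Σw_i=1.0000  μᵀw=0.1150
σ²=wᵀΣw=λ₁·μ_p+λ₂ = 0.118643·0.115 + 0.008415 = 0.022059 ≈ 0.0221


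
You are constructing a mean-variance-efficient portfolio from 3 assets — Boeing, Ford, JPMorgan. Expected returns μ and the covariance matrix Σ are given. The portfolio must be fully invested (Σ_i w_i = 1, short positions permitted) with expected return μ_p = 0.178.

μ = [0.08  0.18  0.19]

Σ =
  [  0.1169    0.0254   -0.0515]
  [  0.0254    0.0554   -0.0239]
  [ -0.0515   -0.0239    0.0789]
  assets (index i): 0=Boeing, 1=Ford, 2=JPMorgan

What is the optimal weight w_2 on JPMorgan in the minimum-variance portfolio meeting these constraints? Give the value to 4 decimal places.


0.4462

x=Σ⁻¹μ = [1.9151  4.5429  5.0342]
y=Σ⁻¹𝟙 = [17.0697  23.5803  30.9589]
a=μᵀx=1.927431  b=𝟙ᵀx=11.492215  c=𝟙ᵀy=71.608845  D=ac−b²=5.950140
λ₁=(c·0.178−b)/D = (71.608845·0.178−11.492215)/5.950140 = 0.210778
λ₂=(a−b·0.178)/D = (1.927431−11.492215·0.178)/5.950140 = -0.019862
w* = 0.210778·x + -0.019862·y:
  w_0 = 0.210778·1.9151 + -0.019862·17.0697 = 0.0646  (Boeing)
  w_1 = 0.210778·4.5429 + -0.019862·23.5803 = 0.4892  (Ford)
  w_2 = 0.210778·5.0342 + -0.019862·30.9589 = 0.4462  (JPMorgan)
Σw_i=1.0000  μᵀw=0.1780
σ²=wᵀΣw=λ₁·μ_p+λ₂ = 0.210778·0.178 + -0.019862 = 0.017656 ≈ 0.0177


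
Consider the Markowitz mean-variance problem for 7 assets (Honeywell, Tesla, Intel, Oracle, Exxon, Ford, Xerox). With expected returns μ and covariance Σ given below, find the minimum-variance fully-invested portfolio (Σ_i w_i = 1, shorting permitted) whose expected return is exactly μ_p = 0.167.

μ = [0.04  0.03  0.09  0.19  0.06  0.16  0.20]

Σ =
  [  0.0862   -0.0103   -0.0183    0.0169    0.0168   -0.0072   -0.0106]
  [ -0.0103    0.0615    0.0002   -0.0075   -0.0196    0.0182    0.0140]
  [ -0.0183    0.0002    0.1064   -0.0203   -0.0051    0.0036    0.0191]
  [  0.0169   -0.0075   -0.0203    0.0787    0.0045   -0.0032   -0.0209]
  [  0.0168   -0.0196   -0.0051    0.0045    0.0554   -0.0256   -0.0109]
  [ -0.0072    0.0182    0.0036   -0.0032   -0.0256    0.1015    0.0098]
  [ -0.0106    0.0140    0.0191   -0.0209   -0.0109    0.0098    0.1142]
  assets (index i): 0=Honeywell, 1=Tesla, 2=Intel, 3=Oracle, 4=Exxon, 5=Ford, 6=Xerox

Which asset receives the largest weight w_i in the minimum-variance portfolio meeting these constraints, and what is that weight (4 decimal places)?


g=Σ⁻¹μ = [0.0943  0.6070  1.1468  3.2601  2.4312  1.9413  2.1560]
h=Σ⁻¹𝟙 = [10.1091  23.9306  13.8007  17.6579  31.3200  13.3248  9.5306]
a=μᵀg=1.632285  b=𝟙ᵀg=11.636623  c=𝟙ᵀh=119.673622  D=ac−b²=59.930482
λ₁=(c·0.167−b)/D = (119.673622·0.167−11.636623)/59.930482 = 0.139309
λ₂=(a−b·0.167)/D = (1.632285−11.636623·0.167)/59.930482 = -0.005190
w* = 0.139309·g + -0.005190·h:
  w_0 = 0.139309·0.0943 + -0.005190·10.1091 = -0.0393  (Honeywell)
  w_1 = 0.139309·0.6070 + -0.005190·23.9306 = -0.0396  (Tesla)
  w_2 = 0.139309·1.1468 + -0.005190·13.8007 = 0.0881  (Intel)
  w_3 = 0.139309·3.2601 + -0.005190·17.6579 = 0.3625  (Oracle)
  w_4 = 0.139309·2.4312 + -0.005190·31.3200 = 0.1761  (Exxon)
  w_5 = 0.139309·1.9413 + -0.005190·13.3248 = 0.2013  (Ford)
  w_6 = 0.139309·2.1560 + -0.005190·9.5306 = 0.2509  (Xerox)
Σw_i=1.0000  μᵀw=0.1670
σ²=wᵀΣw=λ₁·μ_p+λ₂ = 0.139309·0.167 + -0.005190 = 0.018075 ≈ 0.0181

Oracle (0.3625)


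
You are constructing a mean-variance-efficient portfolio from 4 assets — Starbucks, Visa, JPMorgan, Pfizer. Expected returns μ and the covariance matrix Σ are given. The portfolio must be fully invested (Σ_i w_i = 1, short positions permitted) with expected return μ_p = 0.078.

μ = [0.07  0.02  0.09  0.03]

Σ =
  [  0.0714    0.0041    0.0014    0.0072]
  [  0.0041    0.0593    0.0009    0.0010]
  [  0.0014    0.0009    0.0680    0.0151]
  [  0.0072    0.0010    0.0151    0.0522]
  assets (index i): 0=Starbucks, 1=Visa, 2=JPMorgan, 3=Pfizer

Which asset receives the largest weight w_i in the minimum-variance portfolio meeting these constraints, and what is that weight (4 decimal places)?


u=Σ⁻¹μ = [0.9337  0.2520  1.2856  0.0692]
v=Σ⁻¹𝟙 = [11.4707  15.6643  11.1421  14.0518]
a=μᵀu=0.188182  b=𝟙ᵀu=2.540572  c=𝟙ᵀv=52.328757  D=ac−b²=3.392842
λ₁=(c·0.078−b)/D = (52.328757·0.078−2.540572)/3.392842 = 0.454213
λ₂=(a−b·0.078)/D = (0.188182−2.540572·0.078)/3.392842 = -0.002942
w* = 0.454213·u + -0.002942·v:
  w_0 = 0.454213·0.9337 + -0.002942·11.4707 = 0.3904  (Starbucks)
  w_1 = 0.454213·0.2520 + -0.002942·15.6643 = 0.0684  (Visa)
  w_2 = 0.454213·1.2856 + -0.002942·11.1421 = 0.5512  (JPMorgan)
  w_3 = 0.454213·0.0692 + -0.002942·14.0518 = -0.0099  (Pfizer)
Σw_i=1.0000  μᵀw=0.0780
σ²=wᵀΣw=λ₁·μ_p+λ₂ = 0.454213·0.078 + -0.002942 = 0.032486 ≈ 0.0325

JPMorgan (0.5512)


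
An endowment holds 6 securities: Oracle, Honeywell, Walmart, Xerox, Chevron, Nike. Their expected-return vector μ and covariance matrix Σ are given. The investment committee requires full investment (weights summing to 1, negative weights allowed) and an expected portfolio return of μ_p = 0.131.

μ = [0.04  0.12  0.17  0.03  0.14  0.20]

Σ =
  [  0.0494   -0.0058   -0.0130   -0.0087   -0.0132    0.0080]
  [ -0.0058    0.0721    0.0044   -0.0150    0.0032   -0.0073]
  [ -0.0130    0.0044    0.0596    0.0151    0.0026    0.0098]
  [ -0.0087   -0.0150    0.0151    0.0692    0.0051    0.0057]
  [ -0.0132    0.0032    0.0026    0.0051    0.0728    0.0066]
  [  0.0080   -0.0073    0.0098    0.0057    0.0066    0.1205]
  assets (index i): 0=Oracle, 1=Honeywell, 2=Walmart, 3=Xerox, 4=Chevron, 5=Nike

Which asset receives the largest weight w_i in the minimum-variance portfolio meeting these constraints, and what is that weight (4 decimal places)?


u=Σ⁻¹μ = [2.1262  1.7456  2.8379  0.2076  2.0005  1.2742]
v=Σ⁻¹𝟙 = [33.8399  18.8698  16.9226  17.5267  16.8417  4.0675]
a=μᵀu=1.318087  b=𝟙ᵀu=10.191947  c=𝟙ᵀv=108.068125  D=ac−b²=38.567410
λ₁=(c·0.131−b)/D = (108.068125·0.131−10.191947)/38.567410 = 0.102806
λ₂=(a−b·0.131)/D = (1.318087−10.191947·0.131)/38.567410 = -0.000442
w* = 0.102806·u + -0.000442·v:
  w_0 = 0.102806·2.1262 + -0.000442·33.8399 = 0.2036  (Oracle)
  w_1 = 0.102806·1.7456 + -0.000442·18.8698 = 0.1711  (Honeywell)
  w_2 = 0.102806·2.8379 + -0.000442·16.9226 = 0.2843  (Walmart)
  w_3 = 0.102806·0.2076 + -0.000442·17.5267 = 0.0136  (Xerox)
  w_4 = 0.102806·2.0005 + -0.000442·16.8417 = 0.1982  (Chevron)
  w_5 = 0.102806·1.2742 + -0.000442·4.0675 = 0.1292  (Nike)
Σw_i=1.0000  μᵀw=0.1310
σ²=wᵀΣw=λ₁·μ_p+λ₂ = 0.102806·0.131 + -0.000442 = 0.013025 ≈ 0.0130

Walmart (0.2843)


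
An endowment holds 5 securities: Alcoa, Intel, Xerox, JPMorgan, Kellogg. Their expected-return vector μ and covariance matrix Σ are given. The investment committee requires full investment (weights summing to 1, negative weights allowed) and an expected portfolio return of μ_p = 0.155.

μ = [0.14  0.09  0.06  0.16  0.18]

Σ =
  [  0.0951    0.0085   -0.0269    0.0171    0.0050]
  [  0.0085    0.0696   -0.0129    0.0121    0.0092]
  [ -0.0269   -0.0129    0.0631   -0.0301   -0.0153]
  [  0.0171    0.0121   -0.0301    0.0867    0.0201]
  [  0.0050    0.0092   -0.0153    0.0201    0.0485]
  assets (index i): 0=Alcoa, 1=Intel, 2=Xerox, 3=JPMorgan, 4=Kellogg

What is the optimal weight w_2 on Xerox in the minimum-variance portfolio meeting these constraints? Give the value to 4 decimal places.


u=Σ⁻¹μ = [1.9257  0.9428  3.7149  1.7470  3.7819]
v=Σ⁻¹𝟙 = [16.2261  13.9623  37.8784  14.3674  22.2922]
a=μᵀu=1.537608  b=𝟙ᵀu=12.112348  c=𝟙ᵀv=104.726414  D=ac−b²=14.319165
λ₁=(c·0.155−b)/D = (104.726414·0.155−12.112348)/14.319165 = 0.287743
λ₂=(a−b·0.155)/D = (1.537608−12.112348·0.155)/14.319165 = -0.023731
w* = 0.287743·u + -0.023731·v:
  w_0 = 0.287743·1.9257 + -0.023731·16.2261 = 0.1690  (Alcoa)
  w_1 = 0.287743·0.9428 + -0.023731·13.9623 = -0.0600  (Intel)
  w_2 = 0.287743·3.7149 + -0.023731·37.8784 = 0.1701  (Xerox)
  w_3 = 0.287743·1.7470 + -0.023731·14.3674 = 0.1617  (JPMorgan)
  w_4 = 0.287743·3.7819 + -0.023731·22.2922 = 0.5592  (Kellogg)
Σw_i=1.0000  μᵀw=0.1550
σ²=wᵀΣw=λ₁·μ_p+λ₂ = 0.287743·0.155 + -0.023731 = 0.020869 ≈ 0.0209

0.1701


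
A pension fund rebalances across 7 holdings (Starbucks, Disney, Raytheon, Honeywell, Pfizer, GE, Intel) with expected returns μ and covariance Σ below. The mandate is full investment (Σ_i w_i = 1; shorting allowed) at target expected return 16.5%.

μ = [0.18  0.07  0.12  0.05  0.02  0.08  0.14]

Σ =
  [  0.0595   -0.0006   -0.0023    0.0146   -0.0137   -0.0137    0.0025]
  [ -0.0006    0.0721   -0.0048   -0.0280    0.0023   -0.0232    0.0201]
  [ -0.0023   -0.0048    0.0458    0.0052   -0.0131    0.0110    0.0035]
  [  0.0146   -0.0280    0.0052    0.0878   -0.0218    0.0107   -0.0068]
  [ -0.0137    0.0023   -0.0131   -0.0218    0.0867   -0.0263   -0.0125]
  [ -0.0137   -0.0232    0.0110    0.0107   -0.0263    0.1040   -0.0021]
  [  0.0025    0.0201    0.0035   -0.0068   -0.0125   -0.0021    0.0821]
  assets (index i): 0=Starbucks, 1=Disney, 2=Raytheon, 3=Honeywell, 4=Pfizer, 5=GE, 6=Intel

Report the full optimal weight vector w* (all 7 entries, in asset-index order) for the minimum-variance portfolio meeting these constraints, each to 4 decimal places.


0.5620  -0.0456  0.3167  -0.1590  0.0249  0.0944  0.2066

p=Σ⁻¹μ = [3.8472  1.5638  2.9716  0.6918  2.1921  1.8243  1.5163]
q=Σ⁻¹𝟙 = [25.2708  26.9024  26.6421  20.3215  32.3192  22.4294  10.8662]
a=μᵀp=1.595204  b=𝟙ᵀp=14.607055  c=𝟙ᵀq=164.751719  D=ac−b²=49.446491
λ₁=(c·0.165−b)/D = (164.751719·0.165−14.607055)/49.446491 = 0.254355
λ₂=(a−b·0.165)/D = (1.595204−14.607055·0.165)/49.446491 = -0.016482
w* = 0.254355·p + -0.016482·q:
  w_0 = 0.254355·3.8472 + -0.016482·25.2708 = 0.5620  (Starbucks)
  w_1 = 0.254355·1.5638 + -0.016482·26.9024 = -0.0456  (Disney)
  w_2 = 0.254355·2.9716 + -0.016482·26.6421 = 0.3167  (Raytheon)
  w_3 = 0.254355·0.6918 + -0.016482·20.3215 = -0.1590  (Honeywell)
  w_4 = 0.254355·2.1921 + -0.016482·32.3192 = 0.0249  (Pfizer)
  w_5 = 0.254355·1.8243 + -0.016482·22.4294 = 0.0944  (GE)
  w_6 = 0.254355·1.5163 + -0.016482·10.8662 = 0.2066  (Intel)
Σw_i=1.0000  μᵀw=0.1650
σ²=wᵀΣw=λ₁·μ_p+λ₂ = 0.254355·0.165 + -0.016482 = 0.025487 ≈ 0.0255


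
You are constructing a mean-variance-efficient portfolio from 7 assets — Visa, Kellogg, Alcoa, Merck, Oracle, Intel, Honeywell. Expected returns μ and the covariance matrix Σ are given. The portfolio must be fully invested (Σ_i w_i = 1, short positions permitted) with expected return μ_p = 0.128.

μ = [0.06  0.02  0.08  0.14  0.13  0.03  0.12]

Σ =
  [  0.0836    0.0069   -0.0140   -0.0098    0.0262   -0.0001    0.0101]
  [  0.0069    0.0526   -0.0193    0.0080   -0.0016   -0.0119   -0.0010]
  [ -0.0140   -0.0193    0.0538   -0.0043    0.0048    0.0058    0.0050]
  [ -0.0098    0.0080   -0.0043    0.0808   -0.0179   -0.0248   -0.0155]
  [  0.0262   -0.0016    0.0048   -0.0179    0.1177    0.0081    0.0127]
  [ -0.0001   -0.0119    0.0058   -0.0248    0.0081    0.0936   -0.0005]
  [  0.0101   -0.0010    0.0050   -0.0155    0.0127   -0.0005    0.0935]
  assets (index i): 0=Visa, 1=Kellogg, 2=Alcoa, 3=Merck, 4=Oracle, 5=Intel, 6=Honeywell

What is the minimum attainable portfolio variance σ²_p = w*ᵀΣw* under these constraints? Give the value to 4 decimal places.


0.0213

u=Σ⁻¹μ = [0.7723  0.8341  1.8731  2.6302  1.0521  0.9247  1.4068]
v=Σ⁻¹𝟙 = [14.3328  29.7469  31.3141  21.5528  5.3241  17.8478  10.7357]
a=μᵀu=0.914428  b=𝟙ᵀu=9.493292  c=𝟙ᵀv=130.854302  D=ac−b²=29.534239
λ₁=(c·0.128−b)/D = (130.854302·0.128−9.493292)/29.534239 = 0.245683
λ₂=(a−b·0.128)/D = (0.914428−9.493292·0.128)/29.534239 = -0.010182
w* = 0.245683·u + -0.010182·v:
  w_0 = 0.245683·0.7723 + -0.010182·14.3328 = 0.0438  (Visa)
  w_1 = 0.245683·0.8341 + -0.010182·29.7469 = -0.0980  (Kellogg)
  w_2 = 0.245683·1.8731 + -0.010182·31.3141 = 0.1414  (Alcoa)
  w_3 = 0.245683·2.6302 + -0.010182·21.5528 = 0.4267  (Merck)
  w_4 = 0.245683·1.0521 + -0.010182·5.3241 = 0.2043  (Oracle)
  w_5 = 0.245683·0.9247 + -0.010182·17.8478 = 0.0455  (Intel)
  w_6 = 0.245683·1.4068 + -0.010182·10.7357 = 0.2363  (Honeywell)
Σw_i=1.0000  μᵀw=0.1280
σ²=wᵀΣw=λ₁·μ_p+λ₂ = 0.245683·0.128 + -0.010182 = 0.021266 ≈ 0.0213


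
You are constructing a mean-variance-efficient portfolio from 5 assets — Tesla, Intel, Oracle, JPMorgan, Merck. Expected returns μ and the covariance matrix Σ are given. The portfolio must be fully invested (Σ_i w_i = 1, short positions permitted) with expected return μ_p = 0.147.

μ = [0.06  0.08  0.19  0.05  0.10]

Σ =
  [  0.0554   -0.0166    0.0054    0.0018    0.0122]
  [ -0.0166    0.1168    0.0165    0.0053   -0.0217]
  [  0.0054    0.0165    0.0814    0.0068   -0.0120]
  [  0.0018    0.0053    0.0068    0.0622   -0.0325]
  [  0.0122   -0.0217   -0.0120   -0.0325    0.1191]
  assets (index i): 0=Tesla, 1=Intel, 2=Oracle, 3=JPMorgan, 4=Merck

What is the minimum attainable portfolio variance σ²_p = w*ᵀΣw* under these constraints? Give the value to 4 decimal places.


0.0331

u=Σ⁻¹μ = [0.7053  0.6803  2.2607  1.2399  1.4575]
v=Σ⁻¹𝟙 = [16.4181  11.5010  9.3580  21.8038  15.7027]
a=μᵀu=0.734022  b=𝟙ᵀu=6.343650  c=𝟙ᵀv=74.783646  D=ac−b²=14.650935
λ₁=(c·0.147−b)/D = (74.783646·0.147−6.343650)/14.650935 = 0.317355
λ₂=(a−b·0.147)/D = (0.734022−6.343650·0.147)/14.650935 = -0.013548
w* = 0.317355·u + -0.013548·v:
  w_0 = 0.317355·0.7053 + -0.013548·16.4181 = 0.0014  (Tesla)
  w_1 = 0.317355·0.6803 + -0.013548·11.5010 = 0.0601  (Intel)
  w_2 = 0.317355·2.2607 + -0.013548·9.3580 = 0.5907  (Oracle)
  w_3 = 0.317355·1.2399 + -0.013548·21.8038 = 0.0981  (JPMorgan)
  w_4 = 0.317355·1.4575 + -0.013548·15.7027 = 0.2498  (Merck)
Σw_i=1.0000  μᵀw=0.1470
σ²=wᵀΣw=λ₁·μ_p+λ₂ = 0.317355·0.147 + -0.013548 = 0.033103 ≈ 0.0331


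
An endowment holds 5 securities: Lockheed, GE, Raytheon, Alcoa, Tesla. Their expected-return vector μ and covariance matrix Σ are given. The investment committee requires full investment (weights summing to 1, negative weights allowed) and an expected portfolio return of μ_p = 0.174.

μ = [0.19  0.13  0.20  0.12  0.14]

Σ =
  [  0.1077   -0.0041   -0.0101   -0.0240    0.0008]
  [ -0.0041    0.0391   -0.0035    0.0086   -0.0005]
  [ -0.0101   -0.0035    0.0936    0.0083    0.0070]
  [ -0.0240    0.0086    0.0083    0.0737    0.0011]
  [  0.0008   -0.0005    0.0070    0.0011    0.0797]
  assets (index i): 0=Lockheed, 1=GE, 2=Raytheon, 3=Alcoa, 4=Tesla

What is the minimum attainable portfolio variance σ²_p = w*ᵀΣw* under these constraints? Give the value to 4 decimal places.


0.0216

g=Σ⁻¹μ = [2.4877  3.4203  2.2625  1.7616  1.5301]
h=Σ⁻¹𝟙 = [14.2878  25.1616  11.0844  13.8668  11.3966]
a=μᵀg=1.795395  b=𝟙ᵀg=11.462120  c=𝟙ᵀh=75.797241  D=ac−b²=4.705824
λ₁=(c·0.174−b)/D = (75.797241·0.174−11.462120)/4.705824 = 0.366907
λ₂=(a−b·0.174)/D = (1.795395−11.462120·0.174)/4.705824 = -0.042291
w* = 0.366907·g + -0.042291·h:
  w_0 = 0.366907·2.4877 + -0.042291·14.2878 = 0.3085  (Lockheed)
  w_1 = 0.366907·3.4203 + -0.042291·25.1616 = 0.1908  (GE)
  w_2 = 0.366907·2.2625 + -0.042291·11.0844 = 0.3613  (Raytheon)
  w_3 = 0.366907·1.7616 + -0.042291·13.8668 = 0.0599  (Alcoa)
  w_4 = 0.366907·1.5301 + -0.042291·11.3966 = 0.0794  (Tesla)
Σw_i=1.0000  μᵀw=0.1740
σ²=wᵀΣw=λ₁·μ_p+λ₂ = 0.366907·0.174 + -0.042291 = 0.021551 ≈ 0.0216


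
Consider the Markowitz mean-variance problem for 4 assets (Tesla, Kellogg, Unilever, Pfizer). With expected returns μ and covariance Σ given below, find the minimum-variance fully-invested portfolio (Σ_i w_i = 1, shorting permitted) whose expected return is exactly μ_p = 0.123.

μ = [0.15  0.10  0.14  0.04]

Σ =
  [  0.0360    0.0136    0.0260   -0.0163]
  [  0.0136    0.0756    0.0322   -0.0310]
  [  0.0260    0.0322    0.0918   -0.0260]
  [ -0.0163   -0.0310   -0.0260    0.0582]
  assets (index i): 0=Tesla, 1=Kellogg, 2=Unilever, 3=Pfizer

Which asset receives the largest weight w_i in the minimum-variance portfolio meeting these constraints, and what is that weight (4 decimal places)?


g=Σ⁻¹μ = [4.5593  1.4991  0.5614  3.0135]
h=Σ⁻¹𝟙 = [34.3139  21.4945  5.1131  40.5255]
a=μᵀg=1.032950  b=𝟙ᵀg=9.633385  c=𝟙ᵀh=101.446967  D=ac−b²=11.987487
λ₁=(c·0.123−b)/D = (101.446967·0.123−9.633385)/11.987487 = 0.237297
λ₂=(a−b·0.123)/D = (1.032950−9.633385·0.123)/11.987487 = -0.012676
w* = 0.237297·g + -0.012676·h:
  w_0 = 0.237297·4.5593 + -0.012676·34.3139 = 0.6469  (Tesla)
  w_1 = 0.237297·1.4991 + -0.012676·21.4945 = 0.0833  (Kellogg)
  w_2 = 0.237297·0.5614 + -0.012676·5.1131 = 0.0684  (Unilever)
  w_3 = 0.237297·3.0135 + -0.012676·40.5255 = 0.2014  (Pfizer)
Σw_i=1.0000  μᵀw=0.1230
σ²=wᵀΣw=λ₁·μ_p+λ₂ = 0.237297·0.123 + -0.012676 = 0.016511 ≈ 0.0165

Tesla (0.6469)


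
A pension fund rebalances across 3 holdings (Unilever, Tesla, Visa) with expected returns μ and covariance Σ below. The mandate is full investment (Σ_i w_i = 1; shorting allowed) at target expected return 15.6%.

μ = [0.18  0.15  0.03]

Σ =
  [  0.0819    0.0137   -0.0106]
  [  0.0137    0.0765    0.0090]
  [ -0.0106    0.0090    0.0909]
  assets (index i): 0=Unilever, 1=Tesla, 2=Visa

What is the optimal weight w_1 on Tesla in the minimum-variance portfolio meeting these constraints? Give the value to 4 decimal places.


0.4039

x=Σ⁻¹μ = [1.9903  1.5564  0.4080]
y=Σ⁻¹𝟙 = [12.0953  9.5570  11.4653]
a=μᵀx=0.603942  b=𝟙ᵀx=3.954650  c=𝟙ᵀy=33.117534  D=ac−b²=4.361823
λ₁=(c·0.156−b)/D = (33.117534·0.156−3.954650)/4.361823 = 0.277793
λ₂=(a−b·0.156)/D = (0.603942−3.954650·0.156)/4.361823 = -0.002977
w* = 0.277793·x + -0.002977·y:
  w_0 = 0.277793·1.9903 + -0.002977·12.0953 = 0.5169  (Unilever)
  w_1 = 0.277793·1.5564 + -0.002977·9.5570 = 0.4039  (Tesla)
  w_2 = 0.277793·0.4080 + -0.002977·11.4653 = 0.0792  (Visa)
Σw_i=1.0000  μᵀw=0.1560
σ²=wᵀΣw=λ₁·μ_p+λ₂ = 0.277793·0.156 + -0.002977 = 0.040359 ≈ 0.0404


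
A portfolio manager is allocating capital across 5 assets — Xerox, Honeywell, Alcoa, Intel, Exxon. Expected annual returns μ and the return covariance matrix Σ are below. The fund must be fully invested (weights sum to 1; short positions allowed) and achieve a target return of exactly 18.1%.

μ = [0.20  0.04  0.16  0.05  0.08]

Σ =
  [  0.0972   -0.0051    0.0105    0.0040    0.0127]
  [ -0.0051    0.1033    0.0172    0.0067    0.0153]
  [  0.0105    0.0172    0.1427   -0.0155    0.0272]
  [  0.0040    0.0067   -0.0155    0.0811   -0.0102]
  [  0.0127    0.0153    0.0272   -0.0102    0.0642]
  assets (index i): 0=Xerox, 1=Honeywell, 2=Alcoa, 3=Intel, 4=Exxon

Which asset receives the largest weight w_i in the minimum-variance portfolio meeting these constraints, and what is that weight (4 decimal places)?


p=Σ⁻¹μ = [1.8627  0.1917  0.9376  0.7578  0.5551]
q=Σ⁻¹𝟙 = [7.8902  6.5032  4.7390  13.9029  12.6667]
a=μᵀp=0.612515  b=𝟙ᵀp=4.304892  c=𝟙ᵀq=45.702004  D=ac−b²=9.461075
λ₁=(c·0.181−b)/D = (45.702004·0.181−4.304892)/9.461075 = 0.419315
λ₂=(a−b·0.181)/D = (0.612515−4.304892·0.181)/9.461075 = -0.017616
w* = 0.419315·p + -0.017616·q:
  w_0 = 0.419315·1.8627 + -0.017616·7.8902 = 0.6420  (Xerox)
  w_1 = 0.419315·0.1917 + -0.017616·6.5032 = -0.0342  (Honeywell)
  w_2 = 0.419315·0.9376 + -0.017616·4.7390 = 0.3097  (Alcoa)
  w_3 = 0.419315·0.7578 + -0.017616·13.9029 = 0.0728  (Intel)
  w_4 = 0.419315·0.5551 + -0.017616·12.6667 = 0.0096  (Exxon)
Σw_i=1.0000  μᵀw=0.1810
σ²=wᵀΣw=λ₁·μ_p+λ₂ = 0.419315·0.181 + -0.017616 = 0.058280 ≈ 0.0583

Xerox (0.6420)


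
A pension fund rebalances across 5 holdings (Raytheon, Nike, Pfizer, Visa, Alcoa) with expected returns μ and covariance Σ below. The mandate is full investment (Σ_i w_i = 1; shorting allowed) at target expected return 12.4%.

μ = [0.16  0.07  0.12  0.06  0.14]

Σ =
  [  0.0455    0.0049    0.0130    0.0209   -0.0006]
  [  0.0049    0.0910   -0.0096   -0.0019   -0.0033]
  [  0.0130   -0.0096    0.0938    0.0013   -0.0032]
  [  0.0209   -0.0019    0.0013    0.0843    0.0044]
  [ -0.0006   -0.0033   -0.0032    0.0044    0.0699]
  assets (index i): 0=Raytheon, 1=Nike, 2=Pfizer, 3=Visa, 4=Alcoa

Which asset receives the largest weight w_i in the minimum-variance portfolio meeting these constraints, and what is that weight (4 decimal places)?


p=Σ⁻¹μ = [3.2783  0.7687  0.9790  -0.2097  2.1253]
q=Σ⁻¹𝟙 = [14.4471  11.9994  10.2927  7.6100  14.9888]
a=μᵀp=0.980788  b=𝟙ᵀp=6.941645  c=𝟙ᵀq=59.337942  D=ac−b²=10.011485
λ₁=(c·0.124−b)/D = (59.337942·0.124−6.941645)/10.011485 = 0.041578
λ₂=(a−b·0.124)/D = (0.980788−6.941645·0.124)/10.011485 = 0.011989
w* = 0.041578·p + 0.011989·q:
  w_0 = 0.041578·3.2783 + 0.011989·14.4471 = 0.3095  (Raytheon)
  w_1 = 0.041578·0.7687 + 0.011989·11.9994 = 0.1758  (Nike)
  w_2 = 0.041578·0.9790 + 0.011989·10.2927 = 0.1641  (Pfizer)
  w_3 = 0.041578·-0.2097 + 0.011989·7.6100 = 0.0825  (Visa)
  w_4 = 0.041578·2.1253 + 0.011989·14.9888 = 0.2681  (Alcoa)
Σw_i=1.0000  μᵀw=0.1240
σ²=wᵀΣw=λ₁·μ_p+λ₂ = 0.041578·0.124 + 0.011989 = 0.017144 ≈ 0.0171

Raytheon (0.3095)
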